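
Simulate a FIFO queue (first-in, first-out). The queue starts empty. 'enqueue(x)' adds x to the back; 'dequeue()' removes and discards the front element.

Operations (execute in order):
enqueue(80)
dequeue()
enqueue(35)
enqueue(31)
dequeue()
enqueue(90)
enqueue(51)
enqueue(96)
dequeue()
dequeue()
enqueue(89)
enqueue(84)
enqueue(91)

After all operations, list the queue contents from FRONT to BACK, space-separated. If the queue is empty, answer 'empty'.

Answer: 51 96 89 84 91

Derivation:
enqueue(80): [80]
dequeue(): []
enqueue(35): [35]
enqueue(31): [35, 31]
dequeue(): [31]
enqueue(90): [31, 90]
enqueue(51): [31, 90, 51]
enqueue(96): [31, 90, 51, 96]
dequeue(): [90, 51, 96]
dequeue(): [51, 96]
enqueue(89): [51, 96, 89]
enqueue(84): [51, 96, 89, 84]
enqueue(91): [51, 96, 89, 84, 91]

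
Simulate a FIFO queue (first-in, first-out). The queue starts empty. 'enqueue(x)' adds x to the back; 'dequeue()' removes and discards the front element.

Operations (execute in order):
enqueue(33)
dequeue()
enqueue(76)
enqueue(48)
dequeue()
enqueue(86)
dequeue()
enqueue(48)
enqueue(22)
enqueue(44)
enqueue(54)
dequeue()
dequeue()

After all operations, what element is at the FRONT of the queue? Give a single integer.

enqueue(33): queue = [33]
dequeue(): queue = []
enqueue(76): queue = [76]
enqueue(48): queue = [76, 48]
dequeue(): queue = [48]
enqueue(86): queue = [48, 86]
dequeue(): queue = [86]
enqueue(48): queue = [86, 48]
enqueue(22): queue = [86, 48, 22]
enqueue(44): queue = [86, 48, 22, 44]
enqueue(54): queue = [86, 48, 22, 44, 54]
dequeue(): queue = [48, 22, 44, 54]
dequeue(): queue = [22, 44, 54]

Answer: 22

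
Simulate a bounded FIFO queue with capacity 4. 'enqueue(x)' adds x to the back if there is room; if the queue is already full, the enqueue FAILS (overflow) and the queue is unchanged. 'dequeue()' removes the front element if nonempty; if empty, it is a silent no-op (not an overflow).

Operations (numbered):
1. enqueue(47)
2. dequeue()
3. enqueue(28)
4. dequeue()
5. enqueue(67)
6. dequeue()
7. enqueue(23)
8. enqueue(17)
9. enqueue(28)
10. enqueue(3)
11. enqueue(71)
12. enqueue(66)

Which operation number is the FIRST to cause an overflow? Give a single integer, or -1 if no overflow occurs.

Answer: 11

Derivation:
1. enqueue(47): size=1
2. dequeue(): size=0
3. enqueue(28): size=1
4. dequeue(): size=0
5. enqueue(67): size=1
6. dequeue(): size=0
7. enqueue(23): size=1
8. enqueue(17): size=2
9. enqueue(28): size=3
10. enqueue(3): size=4
11. enqueue(71): size=4=cap → OVERFLOW (fail)
12. enqueue(66): size=4=cap → OVERFLOW (fail)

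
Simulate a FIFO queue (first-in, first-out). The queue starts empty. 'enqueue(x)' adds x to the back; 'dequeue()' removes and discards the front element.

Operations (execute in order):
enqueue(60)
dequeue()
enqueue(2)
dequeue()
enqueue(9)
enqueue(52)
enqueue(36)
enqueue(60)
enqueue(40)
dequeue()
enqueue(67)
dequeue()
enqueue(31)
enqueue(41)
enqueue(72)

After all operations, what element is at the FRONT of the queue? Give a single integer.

enqueue(60): queue = [60]
dequeue(): queue = []
enqueue(2): queue = [2]
dequeue(): queue = []
enqueue(9): queue = [9]
enqueue(52): queue = [9, 52]
enqueue(36): queue = [9, 52, 36]
enqueue(60): queue = [9, 52, 36, 60]
enqueue(40): queue = [9, 52, 36, 60, 40]
dequeue(): queue = [52, 36, 60, 40]
enqueue(67): queue = [52, 36, 60, 40, 67]
dequeue(): queue = [36, 60, 40, 67]
enqueue(31): queue = [36, 60, 40, 67, 31]
enqueue(41): queue = [36, 60, 40, 67, 31, 41]
enqueue(72): queue = [36, 60, 40, 67, 31, 41, 72]

Answer: 36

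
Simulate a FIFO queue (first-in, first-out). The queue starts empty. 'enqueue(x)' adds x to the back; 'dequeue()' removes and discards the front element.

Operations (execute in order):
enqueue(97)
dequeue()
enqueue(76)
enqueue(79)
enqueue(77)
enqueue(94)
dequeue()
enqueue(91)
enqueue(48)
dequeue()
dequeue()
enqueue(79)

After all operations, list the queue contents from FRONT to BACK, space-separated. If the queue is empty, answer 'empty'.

enqueue(97): [97]
dequeue(): []
enqueue(76): [76]
enqueue(79): [76, 79]
enqueue(77): [76, 79, 77]
enqueue(94): [76, 79, 77, 94]
dequeue(): [79, 77, 94]
enqueue(91): [79, 77, 94, 91]
enqueue(48): [79, 77, 94, 91, 48]
dequeue(): [77, 94, 91, 48]
dequeue(): [94, 91, 48]
enqueue(79): [94, 91, 48, 79]

Answer: 94 91 48 79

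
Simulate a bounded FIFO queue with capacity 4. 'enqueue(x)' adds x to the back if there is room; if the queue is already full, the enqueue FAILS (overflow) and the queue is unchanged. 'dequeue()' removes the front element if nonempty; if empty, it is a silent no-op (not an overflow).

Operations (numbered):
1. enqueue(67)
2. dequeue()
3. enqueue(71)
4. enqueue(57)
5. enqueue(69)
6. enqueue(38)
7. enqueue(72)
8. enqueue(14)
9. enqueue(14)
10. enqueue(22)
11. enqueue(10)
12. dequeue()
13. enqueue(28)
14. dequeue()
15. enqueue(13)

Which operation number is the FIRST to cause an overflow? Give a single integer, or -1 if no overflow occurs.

1. enqueue(67): size=1
2. dequeue(): size=0
3. enqueue(71): size=1
4. enqueue(57): size=2
5. enqueue(69): size=3
6. enqueue(38): size=4
7. enqueue(72): size=4=cap → OVERFLOW (fail)
8. enqueue(14): size=4=cap → OVERFLOW (fail)
9. enqueue(14): size=4=cap → OVERFLOW (fail)
10. enqueue(22): size=4=cap → OVERFLOW (fail)
11. enqueue(10): size=4=cap → OVERFLOW (fail)
12. dequeue(): size=3
13. enqueue(28): size=4
14. dequeue(): size=3
15. enqueue(13): size=4

Answer: 7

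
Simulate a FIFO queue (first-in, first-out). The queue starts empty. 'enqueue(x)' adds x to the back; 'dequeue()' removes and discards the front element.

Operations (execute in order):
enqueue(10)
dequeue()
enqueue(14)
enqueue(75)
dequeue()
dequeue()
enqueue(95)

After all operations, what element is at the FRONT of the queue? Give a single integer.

Answer: 95

Derivation:
enqueue(10): queue = [10]
dequeue(): queue = []
enqueue(14): queue = [14]
enqueue(75): queue = [14, 75]
dequeue(): queue = [75]
dequeue(): queue = []
enqueue(95): queue = [95]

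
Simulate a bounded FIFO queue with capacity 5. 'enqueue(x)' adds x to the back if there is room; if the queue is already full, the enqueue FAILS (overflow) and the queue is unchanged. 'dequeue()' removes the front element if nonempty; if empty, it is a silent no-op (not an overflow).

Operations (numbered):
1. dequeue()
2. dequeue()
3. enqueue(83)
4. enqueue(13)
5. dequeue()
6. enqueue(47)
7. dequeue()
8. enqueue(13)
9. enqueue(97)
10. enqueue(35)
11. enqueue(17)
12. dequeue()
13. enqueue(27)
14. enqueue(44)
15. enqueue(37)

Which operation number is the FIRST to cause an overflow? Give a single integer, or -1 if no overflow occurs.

Answer: 14

Derivation:
1. dequeue(): empty, no-op, size=0
2. dequeue(): empty, no-op, size=0
3. enqueue(83): size=1
4. enqueue(13): size=2
5. dequeue(): size=1
6. enqueue(47): size=2
7. dequeue(): size=1
8. enqueue(13): size=2
9. enqueue(97): size=3
10. enqueue(35): size=4
11. enqueue(17): size=5
12. dequeue(): size=4
13. enqueue(27): size=5
14. enqueue(44): size=5=cap → OVERFLOW (fail)
15. enqueue(37): size=5=cap → OVERFLOW (fail)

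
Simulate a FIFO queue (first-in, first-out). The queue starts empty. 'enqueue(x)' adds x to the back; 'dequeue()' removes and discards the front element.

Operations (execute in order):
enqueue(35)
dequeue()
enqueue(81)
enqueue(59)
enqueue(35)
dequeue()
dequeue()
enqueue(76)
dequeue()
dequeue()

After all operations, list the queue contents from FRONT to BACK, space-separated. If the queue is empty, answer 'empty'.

Answer: empty

Derivation:
enqueue(35): [35]
dequeue(): []
enqueue(81): [81]
enqueue(59): [81, 59]
enqueue(35): [81, 59, 35]
dequeue(): [59, 35]
dequeue(): [35]
enqueue(76): [35, 76]
dequeue(): [76]
dequeue(): []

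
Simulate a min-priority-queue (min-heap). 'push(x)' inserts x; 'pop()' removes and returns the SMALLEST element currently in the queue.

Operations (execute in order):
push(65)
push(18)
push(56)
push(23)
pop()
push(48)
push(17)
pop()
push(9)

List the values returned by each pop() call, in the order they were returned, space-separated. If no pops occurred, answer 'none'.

Answer: 18 17

Derivation:
push(65): heap contents = [65]
push(18): heap contents = [18, 65]
push(56): heap contents = [18, 56, 65]
push(23): heap contents = [18, 23, 56, 65]
pop() → 18: heap contents = [23, 56, 65]
push(48): heap contents = [23, 48, 56, 65]
push(17): heap contents = [17, 23, 48, 56, 65]
pop() → 17: heap contents = [23, 48, 56, 65]
push(9): heap contents = [9, 23, 48, 56, 65]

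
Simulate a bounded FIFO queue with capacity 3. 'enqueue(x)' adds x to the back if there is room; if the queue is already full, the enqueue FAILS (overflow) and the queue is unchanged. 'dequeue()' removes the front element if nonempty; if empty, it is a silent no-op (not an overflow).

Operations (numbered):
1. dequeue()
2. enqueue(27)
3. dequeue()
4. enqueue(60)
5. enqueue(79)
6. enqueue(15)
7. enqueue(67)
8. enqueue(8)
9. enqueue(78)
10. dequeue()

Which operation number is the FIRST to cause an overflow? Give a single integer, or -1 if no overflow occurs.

1. dequeue(): empty, no-op, size=0
2. enqueue(27): size=1
3. dequeue(): size=0
4. enqueue(60): size=1
5. enqueue(79): size=2
6. enqueue(15): size=3
7. enqueue(67): size=3=cap → OVERFLOW (fail)
8. enqueue(8): size=3=cap → OVERFLOW (fail)
9. enqueue(78): size=3=cap → OVERFLOW (fail)
10. dequeue(): size=2

Answer: 7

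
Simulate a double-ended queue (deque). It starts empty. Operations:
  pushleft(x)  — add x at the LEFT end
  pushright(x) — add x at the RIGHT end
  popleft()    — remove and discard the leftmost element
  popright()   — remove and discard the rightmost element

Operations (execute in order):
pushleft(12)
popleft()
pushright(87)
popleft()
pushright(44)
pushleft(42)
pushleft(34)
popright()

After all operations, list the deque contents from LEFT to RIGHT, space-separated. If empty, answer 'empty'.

pushleft(12): [12]
popleft(): []
pushright(87): [87]
popleft(): []
pushright(44): [44]
pushleft(42): [42, 44]
pushleft(34): [34, 42, 44]
popright(): [34, 42]

Answer: 34 42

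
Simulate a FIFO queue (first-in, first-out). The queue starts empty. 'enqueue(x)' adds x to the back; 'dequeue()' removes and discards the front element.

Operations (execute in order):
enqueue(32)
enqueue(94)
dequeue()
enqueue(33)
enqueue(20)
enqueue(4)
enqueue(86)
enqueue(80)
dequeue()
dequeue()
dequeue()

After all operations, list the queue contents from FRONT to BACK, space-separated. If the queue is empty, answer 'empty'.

enqueue(32): [32]
enqueue(94): [32, 94]
dequeue(): [94]
enqueue(33): [94, 33]
enqueue(20): [94, 33, 20]
enqueue(4): [94, 33, 20, 4]
enqueue(86): [94, 33, 20, 4, 86]
enqueue(80): [94, 33, 20, 4, 86, 80]
dequeue(): [33, 20, 4, 86, 80]
dequeue(): [20, 4, 86, 80]
dequeue(): [4, 86, 80]

Answer: 4 86 80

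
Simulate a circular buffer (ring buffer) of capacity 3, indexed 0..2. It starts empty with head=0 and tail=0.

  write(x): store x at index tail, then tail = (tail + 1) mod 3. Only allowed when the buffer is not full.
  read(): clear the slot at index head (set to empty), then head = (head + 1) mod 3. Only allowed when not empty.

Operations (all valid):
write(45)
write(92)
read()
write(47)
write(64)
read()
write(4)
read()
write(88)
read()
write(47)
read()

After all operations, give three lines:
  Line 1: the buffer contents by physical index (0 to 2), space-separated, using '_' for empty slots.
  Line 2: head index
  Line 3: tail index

write(45): buf=[45 _ _], head=0, tail=1, size=1
write(92): buf=[45 92 _], head=0, tail=2, size=2
read(): buf=[_ 92 _], head=1, tail=2, size=1
write(47): buf=[_ 92 47], head=1, tail=0, size=2
write(64): buf=[64 92 47], head=1, tail=1, size=3
read(): buf=[64 _ 47], head=2, tail=1, size=2
write(4): buf=[64 4 47], head=2, tail=2, size=3
read(): buf=[64 4 _], head=0, tail=2, size=2
write(88): buf=[64 4 88], head=0, tail=0, size=3
read(): buf=[_ 4 88], head=1, tail=0, size=2
write(47): buf=[47 4 88], head=1, tail=1, size=3
read(): buf=[47 _ 88], head=2, tail=1, size=2

Answer: 47 _ 88
2
1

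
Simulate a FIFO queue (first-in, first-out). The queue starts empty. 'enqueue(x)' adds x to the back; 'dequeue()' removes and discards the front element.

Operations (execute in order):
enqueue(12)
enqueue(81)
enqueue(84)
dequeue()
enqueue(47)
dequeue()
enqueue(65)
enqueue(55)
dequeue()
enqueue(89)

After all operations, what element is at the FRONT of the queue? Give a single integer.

enqueue(12): queue = [12]
enqueue(81): queue = [12, 81]
enqueue(84): queue = [12, 81, 84]
dequeue(): queue = [81, 84]
enqueue(47): queue = [81, 84, 47]
dequeue(): queue = [84, 47]
enqueue(65): queue = [84, 47, 65]
enqueue(55): queue = [84, 47, 65, 55]
dequeue(): queue = [47, 65, 55]
enqueue(89): queue = [47, 65, 55, 89]

Answer: 47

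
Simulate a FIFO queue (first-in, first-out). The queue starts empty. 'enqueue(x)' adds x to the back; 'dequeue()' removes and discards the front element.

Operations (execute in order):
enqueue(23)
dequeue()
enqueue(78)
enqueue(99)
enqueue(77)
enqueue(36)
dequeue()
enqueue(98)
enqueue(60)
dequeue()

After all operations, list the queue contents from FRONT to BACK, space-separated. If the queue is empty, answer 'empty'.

Answer: 77 36 98 60

Derivation:
enqueue(23): [23]
dequeue(): []
enqueue(78): [78]
enqueue(99): [78, 99]
enqueue(77): [78, 99, 77]
enqueue(36): [78, 99, 77, 36]
dequeue(): [99, 77, 36]
enqueue(98): [99, 77, 36, 98]
enqueue(60): [99, 77, 36, 98, 60]
dequeue(): [77, 36, 98, 60]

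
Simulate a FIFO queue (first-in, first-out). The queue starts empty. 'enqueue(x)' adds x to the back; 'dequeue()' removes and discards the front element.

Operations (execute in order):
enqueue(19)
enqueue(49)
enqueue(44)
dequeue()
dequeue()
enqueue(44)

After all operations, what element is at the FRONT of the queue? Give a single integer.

enqueue(19): queue = [19]
enqueue(49): queue = [19, 49]
enqueue(44): queue = [19, 49, 44]
dequeue(): queue = [49, 44]
dequeue(): queue = [44]
enqueue(44): queue = [44, 44]

Answer: 44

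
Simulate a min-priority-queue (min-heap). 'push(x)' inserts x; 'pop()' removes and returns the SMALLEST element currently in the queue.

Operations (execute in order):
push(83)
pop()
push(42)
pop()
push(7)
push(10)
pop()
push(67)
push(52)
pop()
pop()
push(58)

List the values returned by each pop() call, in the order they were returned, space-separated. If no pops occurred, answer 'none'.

Answer: 83 42 7 10 52

Derivation:
push(83): heap contents = [83]
pop() → 83: heap contents = []
push(42): heap contents = [42]
pop() → 42: heap contents = []
push(7): heap contents = [7]
push(10): heap contents = [7, 10]
pop() → 7: heap contents = [10]
push(67): heap contents = [10, 67]
push(52): heap contents = [10, 52, 67]
pop() → 10: heap contents = [52, 67]
pop() → 52: heap contents = [67]
push(58): heap contents = [58, 67]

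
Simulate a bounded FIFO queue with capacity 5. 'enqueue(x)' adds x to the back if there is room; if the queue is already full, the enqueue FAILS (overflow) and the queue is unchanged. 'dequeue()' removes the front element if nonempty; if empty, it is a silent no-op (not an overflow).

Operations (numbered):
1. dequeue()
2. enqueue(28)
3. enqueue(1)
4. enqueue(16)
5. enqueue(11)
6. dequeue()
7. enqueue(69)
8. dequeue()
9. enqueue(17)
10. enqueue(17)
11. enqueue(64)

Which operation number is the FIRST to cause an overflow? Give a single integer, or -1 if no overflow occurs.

Answer: 11

Derivation:
1. dequeue(): empty, no-op, size=0
2. enqueue(28): size=1
3. enqueue(1): size=2
4. enqueue(16): size=3
5. enqueue(11): size=4
6. dequeue(): size=3
7. enqueue(69): size=4
8. dequeue(): size=3
9. enqueue(17): size=4
10. enqueue(17): size=5
11. enqueue(64): size=5=cap → OVERFLOW (fail)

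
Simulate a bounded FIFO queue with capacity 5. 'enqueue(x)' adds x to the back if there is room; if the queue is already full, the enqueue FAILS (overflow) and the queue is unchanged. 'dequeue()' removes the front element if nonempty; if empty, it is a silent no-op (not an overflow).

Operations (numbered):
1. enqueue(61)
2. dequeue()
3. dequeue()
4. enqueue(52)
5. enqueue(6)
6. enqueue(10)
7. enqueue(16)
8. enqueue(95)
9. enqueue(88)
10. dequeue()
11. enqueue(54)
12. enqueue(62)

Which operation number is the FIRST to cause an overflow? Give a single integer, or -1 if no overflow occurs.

1. enqueue(61): size=1
2. dequeue(): size=0
3. dequeue(): empty, no-op, size=0
4. enqueue(52): size=1
5. enqueue(6): size=2
6. enqueue(10): size=3
7. enqueue(16): size=4
8. enqueue(95): size=5
9. enqueue(88): size=5=cap → OVERFLOW (fail)
10. dequeue(): size=4
11. enqueue(54): size=5
12. enqueue(62): size=5=cap → OVERFLOW (fail)

Answer: 9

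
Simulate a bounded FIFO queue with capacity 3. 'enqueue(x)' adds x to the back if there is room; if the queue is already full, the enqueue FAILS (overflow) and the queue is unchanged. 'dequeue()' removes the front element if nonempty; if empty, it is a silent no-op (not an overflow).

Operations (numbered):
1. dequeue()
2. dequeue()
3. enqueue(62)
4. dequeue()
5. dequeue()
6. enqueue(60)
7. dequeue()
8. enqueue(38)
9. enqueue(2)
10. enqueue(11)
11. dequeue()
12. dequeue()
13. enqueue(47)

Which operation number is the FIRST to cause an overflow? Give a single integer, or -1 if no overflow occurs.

Answer: -1

Derivation:
1. dequeue(): empty, no-op, size=0
2. dequeue(): empty, no-op, size=0
3. enqueue(62): size=1
4. dequeue(): size=0
5. dequeue(): empty, no-op, size=0
6. enqueue(60): size=1
7. dequeue(): size=0
8. enqueue(38): size=1
9. enqueue(2): size=2
10. enqueue(11): size=3
11. dequeue(): size=2
12. dequeue(): size=1
13. enqueue(47): size=2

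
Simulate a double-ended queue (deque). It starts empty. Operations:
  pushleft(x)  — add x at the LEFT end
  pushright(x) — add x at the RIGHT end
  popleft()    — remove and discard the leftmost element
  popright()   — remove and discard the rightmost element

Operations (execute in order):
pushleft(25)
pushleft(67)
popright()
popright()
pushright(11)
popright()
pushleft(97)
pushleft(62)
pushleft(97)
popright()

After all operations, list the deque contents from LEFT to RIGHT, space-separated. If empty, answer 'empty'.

pushleft(25): [25]
pushleft(67): [67, 25]
popright(): [67]
popright(): []
pushright(11): [11]
popright(): []
pushleft(97): [97]
pushleft(62): [62, 97]
pushleft(97): [97, 62, 97]
popright(): [97, 62]

Answer: 97 62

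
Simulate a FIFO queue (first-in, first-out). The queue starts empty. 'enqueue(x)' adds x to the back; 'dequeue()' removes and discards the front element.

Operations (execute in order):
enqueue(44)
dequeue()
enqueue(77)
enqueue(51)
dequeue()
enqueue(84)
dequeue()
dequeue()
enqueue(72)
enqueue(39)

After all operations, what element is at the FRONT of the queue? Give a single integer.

enqueue(44): queue = [44]
dequeue(): queue = []
enqueue(77): queue = [77]
enqueue(51): queue = [77, 51]
dequeue(): queue = [51]
enqueue(84): queue = [51, 84]
dequeue(): queue = [84]
dequeue(): queue = []
enqueue(72): queue = [72]
enqueue(39): queue = [72, 39]

Answer: 72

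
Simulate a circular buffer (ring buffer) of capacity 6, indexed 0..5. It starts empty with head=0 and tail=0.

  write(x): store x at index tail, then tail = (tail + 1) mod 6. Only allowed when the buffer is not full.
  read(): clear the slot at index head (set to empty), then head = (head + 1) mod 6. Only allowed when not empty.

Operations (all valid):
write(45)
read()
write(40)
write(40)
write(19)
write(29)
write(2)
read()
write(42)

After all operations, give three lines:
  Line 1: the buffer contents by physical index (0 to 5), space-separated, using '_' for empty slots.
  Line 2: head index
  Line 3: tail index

Answer: 42 _ 40 19 29 2
2
1

Derivation:
write(45): buf=[45 _ _ _ _ _], head=0, tail=1, size=1
read(): buf=[_ _ _ _ _ _], head=1, tail=1, size=0
write(40): buf=[_ 40 _ _ _ _], head=1, tail=2, size=1
write(40): buf=[_ 40 40 _ _ _], head=1, tail=3, size=2
write(19): buf=[_ 40 40 19 _ _], head=1, tail=4, size=3
write(29): buf=[_ 40 40 19 29 _], head=1, tail=5, size=4
write(2): buf=[_ 40 40 19 29 2], head=1, tail=0, size=5
read(): buf=[_ _ 40 19 29 2], head=2, tail=0, size=4
write(42): buf=[42 _ 40 19 29 2], head=2, tail=1, size=5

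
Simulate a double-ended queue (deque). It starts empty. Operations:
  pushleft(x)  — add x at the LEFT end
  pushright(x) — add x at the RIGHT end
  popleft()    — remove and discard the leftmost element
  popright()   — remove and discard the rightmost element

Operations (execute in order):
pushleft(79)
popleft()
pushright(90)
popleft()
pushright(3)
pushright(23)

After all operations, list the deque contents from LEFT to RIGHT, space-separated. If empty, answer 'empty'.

Answer: 3 23

Derivation:
pushleft(79): [79]
popleft(): []
pushright(90): [90]
popleft(): []
pushright(3): [3]
pushright(23): [3, 23]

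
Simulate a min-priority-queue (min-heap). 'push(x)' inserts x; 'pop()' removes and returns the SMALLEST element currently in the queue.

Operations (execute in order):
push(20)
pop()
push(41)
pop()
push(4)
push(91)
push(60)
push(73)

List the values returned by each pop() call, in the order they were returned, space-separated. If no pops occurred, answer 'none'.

push(20): heap contents = [20]
pop() → 20: heap contents = []
push(41): heap contents = [41]
pop() → 41: heap contents = []
push(4): heap contents = [4]
push(91): heap contents = [4, 91]
push(60): heap contents = [4, 60, 91]
push(73): heap contents = [4, 60, 73, 91]

Answer: 20 41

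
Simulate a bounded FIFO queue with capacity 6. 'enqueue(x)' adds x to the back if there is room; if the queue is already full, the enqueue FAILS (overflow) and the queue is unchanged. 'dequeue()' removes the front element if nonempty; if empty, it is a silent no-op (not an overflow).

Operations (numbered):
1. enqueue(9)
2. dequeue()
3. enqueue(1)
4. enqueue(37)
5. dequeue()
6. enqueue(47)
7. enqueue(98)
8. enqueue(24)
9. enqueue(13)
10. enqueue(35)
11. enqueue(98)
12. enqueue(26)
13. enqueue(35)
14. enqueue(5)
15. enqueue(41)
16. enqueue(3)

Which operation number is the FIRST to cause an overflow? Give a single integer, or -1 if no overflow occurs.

Answer: 11

Derivation:
1. enqueue(9): size=1
2. dequeue(): size=0
3. enqueue(1): size=1
4. enqueue(37): size=2
5. dequeue(): size=1
6. enqueue(47): size=2
7. enqueue(98): size=3
8. enqueue(24): size=4
9. enqueue(13): size=5
10. enqueue(35): size=6
11. enqueue(98): size=6=cap → OVERFLOW (fail)
12. enqueue(26): size=6=cap → OVERFLOW (fail)
13. enqueue(35): size=6=cap → OVERFLOW (fail)
14. enqueue(5): size=6=cap → OVERFLOW (fail)
15. enqueue(41): size=6=cap → OVERFLOW (fail)
16. enqueue(3): size=6=cap → OVERFLOW (fail)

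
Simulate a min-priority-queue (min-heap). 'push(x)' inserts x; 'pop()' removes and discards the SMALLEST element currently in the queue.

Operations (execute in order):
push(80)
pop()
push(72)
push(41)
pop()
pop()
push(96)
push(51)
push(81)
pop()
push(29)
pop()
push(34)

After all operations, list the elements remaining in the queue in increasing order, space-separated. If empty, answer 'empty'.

push(80): heap contents = [80]
pop() → 80: heap contents = []
push(72): heap contents = [72]
push(41): heap contents = [41, 72]
pop() → 41: heap contents = [72]
pop() → 72: heap contents = []
push(96): heap contents = [96]
push(51): heap contents = [51, 96]
push(81): heap contents = [51, 81, 96]
pop() → 51: heap contents = [81, 96]
push(29): heap contents = [29, 81, 96]
pop() → 29: heap contents = [81, 96]
push(34): heap contents = [34, 81, 96]

Answer: 34 81 96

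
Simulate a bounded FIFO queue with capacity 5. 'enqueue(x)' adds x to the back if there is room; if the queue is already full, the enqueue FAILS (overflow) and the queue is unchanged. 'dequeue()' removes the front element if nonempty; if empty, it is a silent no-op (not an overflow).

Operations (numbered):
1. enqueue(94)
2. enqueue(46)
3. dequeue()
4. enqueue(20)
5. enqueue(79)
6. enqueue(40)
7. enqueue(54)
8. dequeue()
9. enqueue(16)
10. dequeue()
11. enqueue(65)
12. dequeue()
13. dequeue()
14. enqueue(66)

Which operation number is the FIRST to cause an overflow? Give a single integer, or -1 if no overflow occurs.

Answer: -1

Derivation:
1. enqueue(94): size=1
2. enqueue(46): size=2
3. dequeue(): size=1
4. enqueue(20): size=2
5. enqueue(79): size=3
6. enqueue(40): size=4
7. enqueue(54): size=5
8. dequeue(): size=4
9. enqueue(16): size=5
10. dequeue(): size=4
11. enqueue(65): size=5
12. dequeue(): size=4
13. dequeue(): size=3
14. enqueue(66): size=4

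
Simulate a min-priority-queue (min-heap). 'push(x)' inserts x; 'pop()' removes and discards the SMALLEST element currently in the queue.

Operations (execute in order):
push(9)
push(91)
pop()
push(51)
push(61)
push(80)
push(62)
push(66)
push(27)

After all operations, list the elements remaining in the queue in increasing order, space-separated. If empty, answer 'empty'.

push(9): heap contents = [9]
push(91): heap contents = [9, 91]
pop() → 9: heap contents = [91]
push(51): heap contents = [51, 91]
push(61): heap contents = [51, 61, 91]
push(80): heap contents = [51, 61, 80, 91]
push(62): heap contents = [51, 61, 62, 80, 91]
push(66): heap contents = [51, 61, 62, 66, 80, 91]
push(27): heap contents = [27, 51, 61, 62, 66, 80, 91]

Answer: 27 51 61 62 66 80 91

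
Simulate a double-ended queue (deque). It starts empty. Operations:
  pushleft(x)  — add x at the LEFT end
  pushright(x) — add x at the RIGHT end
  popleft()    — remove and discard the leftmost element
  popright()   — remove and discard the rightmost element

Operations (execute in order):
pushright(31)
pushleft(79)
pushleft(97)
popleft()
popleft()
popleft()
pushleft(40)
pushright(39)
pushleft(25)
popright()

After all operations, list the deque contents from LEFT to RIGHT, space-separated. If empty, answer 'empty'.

Answer: 25 40

Derivation:
pushright(31): [31]
pushleft(79): [79, 31]
pushleft(97): [97, 79, 31]
popleft(): [79, 31]
popleft(): [31]
popleft(): []
pushleft(40): [40]
pushright(39): [40, 39]
pushleft(25): [25, 40, 39]
popright(): [25, 40]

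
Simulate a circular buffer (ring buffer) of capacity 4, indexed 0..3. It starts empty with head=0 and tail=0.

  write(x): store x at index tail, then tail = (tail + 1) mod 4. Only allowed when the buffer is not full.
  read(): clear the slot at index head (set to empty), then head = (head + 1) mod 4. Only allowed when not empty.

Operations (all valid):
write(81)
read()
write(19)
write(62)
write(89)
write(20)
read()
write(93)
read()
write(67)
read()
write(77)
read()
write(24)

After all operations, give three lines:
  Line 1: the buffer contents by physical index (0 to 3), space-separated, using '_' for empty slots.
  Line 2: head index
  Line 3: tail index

write(81): buf=[81 _ _ _], head=0, tail=1, size=1
read(): buf=[_ _ _ _], head=1, tail=1, size=0
write(19): buf=[_ 19 _ _], head=1, tail=2, size=1
write(62): buf=[_ 19 62 _], head=1, tail=3, size=2
write(89): buf=[_ 19 62 89], head=1, tail=0, size=3
write(20): buf=[20 19 62 89], head=1, tail=1, size=4
read(): buf=[20 _ 62 89], head=2, tail=1, size=3
write(93): buf=[20 93 62 89], head=2, tail=2, size=4
read(): buf=[20 93 _ 89], head=3, tail=2, size=3
write(67): buf=[20 93 67 89], head=3, tail=3, size=4
read(): buf=[20 93 67 _], head=0, tail=3, size=3
write(77): buf=[20 93 67 77], head=0, tail=0, size=4
read(): buf=[_ 93 67 77], head=1, tail=0, size=3
write(24): buf=[24 93 67 77], head=1, tail=1, size=4

Answer: 24 93 67 77
1
1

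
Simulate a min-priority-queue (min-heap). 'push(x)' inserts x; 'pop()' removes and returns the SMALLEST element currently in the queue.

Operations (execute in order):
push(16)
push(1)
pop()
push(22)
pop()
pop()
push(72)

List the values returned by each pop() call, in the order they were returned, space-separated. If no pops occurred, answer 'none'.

Answer: 1 16 22

Derivation:
push(16): heap contents = [16]
push(1): heap contents = [1, 16]
pop() → 1: heap contents = [16]
push(22): heap contents = [16, 22]
pop() → 16: heap contents = [22]
pop() → 22: heap contents = []
push(72): heap contents = [72]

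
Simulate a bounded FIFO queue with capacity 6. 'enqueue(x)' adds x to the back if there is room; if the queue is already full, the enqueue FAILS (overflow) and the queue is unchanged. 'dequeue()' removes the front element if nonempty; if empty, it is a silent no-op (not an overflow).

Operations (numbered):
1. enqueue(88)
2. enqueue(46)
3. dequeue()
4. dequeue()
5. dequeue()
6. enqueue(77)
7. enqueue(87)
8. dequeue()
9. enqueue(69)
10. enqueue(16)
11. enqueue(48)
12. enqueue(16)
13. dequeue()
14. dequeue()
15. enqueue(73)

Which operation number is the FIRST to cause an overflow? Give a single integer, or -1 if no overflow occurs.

1. enqueue(88): size=1
2. enqueue(46): size=2
3. dequeue(): size=1
4. dequeue(): size=0
5. dequeue(): empty, no-op, size=0
6. enqueue(77): size=1
7. enqueue(87): size=2
8. dequeue(): size=1
9. enqueue(69): size=2
10. enqueue(16): size=3
11. enqueue(48): size=4
12. enqueue(16): size=5
13. dequeue(): size=4
14. dequeue(): size=3
15. enqueue(73): size=4

Answer: -1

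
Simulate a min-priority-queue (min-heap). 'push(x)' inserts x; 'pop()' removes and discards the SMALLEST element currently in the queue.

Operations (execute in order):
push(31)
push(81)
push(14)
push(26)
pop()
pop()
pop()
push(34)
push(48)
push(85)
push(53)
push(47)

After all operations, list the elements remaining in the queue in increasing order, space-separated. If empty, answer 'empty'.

Answer: 34 47 48 53 81 85

Derivation:
push(31): heap contents = [31]
push(81): heap contents = [31, 81]
push(14): heap contents = [14, 31, 81]
push(26): heap contents = [14, 26, 31, 81]
pop() → 14: heap contents = [26, 31, 81]
pop() → 26: heap contents = [31, 81]
pop() → 31: heap contents = [81]
push(34): heap contents = [34, 81]
push(48): heap contents = [34, 48, 81]
push(85): heap contents = [34, 48, 81, 85]
push(53): heap contents = [34, 48, 53, 81, 85]
push(47): heap contents = [34, 47, 48, 53, 81, 85]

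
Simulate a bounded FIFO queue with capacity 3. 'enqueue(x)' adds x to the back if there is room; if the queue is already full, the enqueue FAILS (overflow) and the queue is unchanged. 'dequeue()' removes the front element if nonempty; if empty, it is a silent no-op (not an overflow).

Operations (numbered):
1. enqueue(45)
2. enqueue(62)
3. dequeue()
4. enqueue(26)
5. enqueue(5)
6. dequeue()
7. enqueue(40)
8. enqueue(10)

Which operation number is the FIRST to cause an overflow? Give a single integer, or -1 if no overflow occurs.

Answer: 8

Derivation:
1. enqueue(45): size=1
2. enqueue(62): size=2
3. dequeue(): size=1
4. enqueue(26): size=2
5. enqueue(5): size=3
6. dequeue(): size=2
7. enqueue(40): size=3
8. enqueue(10): size=3=cap → OVERFLOW (fail)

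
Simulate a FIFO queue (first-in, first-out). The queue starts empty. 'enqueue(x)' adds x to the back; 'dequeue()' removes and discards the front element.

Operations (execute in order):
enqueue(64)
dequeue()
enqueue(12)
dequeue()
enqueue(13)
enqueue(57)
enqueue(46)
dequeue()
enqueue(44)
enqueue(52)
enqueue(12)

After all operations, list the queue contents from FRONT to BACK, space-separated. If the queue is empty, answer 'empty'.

enqueue(64): [64]
dequeue(): []
enqueue(12): [12]
dequeue(): []
enqueue(13): [13]
enqueue(57): [13, 57]
enqueue(46): [13, 57, 46]
dequeue(): [57, 46]
enqueue(44): [57, 46, 44]
enqueue(52): [57, 46, 44, 52]
enqueue(12): [57, 46, 44, 52, 12]

Answer: 57 46 44 52 12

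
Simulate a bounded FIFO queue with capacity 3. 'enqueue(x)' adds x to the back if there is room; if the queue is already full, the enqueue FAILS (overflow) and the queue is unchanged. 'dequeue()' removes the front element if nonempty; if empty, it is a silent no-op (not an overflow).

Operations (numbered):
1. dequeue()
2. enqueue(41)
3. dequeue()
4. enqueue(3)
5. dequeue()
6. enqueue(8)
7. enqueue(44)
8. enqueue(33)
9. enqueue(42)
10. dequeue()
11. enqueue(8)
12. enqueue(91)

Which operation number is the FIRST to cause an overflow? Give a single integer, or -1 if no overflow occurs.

1. dequeue(): empty, no-op, size=0
2. enqueue(41): size=1
3. dequeue(): size=0
4. enqueue(3): size=1
5. dequeue(): size=0
6. enqueue(8): size=1
7. enqueue(44): size=2
8. enqueue(33): size=3
9. enqueue(42): size=3=cap → OVERFLOW (fail)
10. dequeue(): size=2
11. enqueue(8): size=3
12. enqueue(91): size=3=cap → OVERFLOW (fail)

Answer: 9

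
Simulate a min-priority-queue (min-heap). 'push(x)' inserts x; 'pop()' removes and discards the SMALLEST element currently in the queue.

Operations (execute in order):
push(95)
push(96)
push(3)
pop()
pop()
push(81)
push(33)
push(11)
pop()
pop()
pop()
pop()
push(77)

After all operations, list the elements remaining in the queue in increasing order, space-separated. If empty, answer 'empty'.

Answer: 77

Derivation:
push(95): heap contents = [95]
push(96): heap contents = [95, 96]
push(3): heap contents = [3, 95, 96]
pop() → 3: heap contents = [95, 96]
pop() → 95: heap contents = [96]
push(81): heap contents = [81, 96]
push(33): heap contents = [33, 81, 96]
push(11): heap contents = [11, 33, 81, 96]
pop() → 11: heap contents = [33, 81, 96]
pop() → 33: heap contents = [81, 96]
pop() → 81: heap contents = [96]
pop() → 96: heap contents = []
push(77): heap contents = [77]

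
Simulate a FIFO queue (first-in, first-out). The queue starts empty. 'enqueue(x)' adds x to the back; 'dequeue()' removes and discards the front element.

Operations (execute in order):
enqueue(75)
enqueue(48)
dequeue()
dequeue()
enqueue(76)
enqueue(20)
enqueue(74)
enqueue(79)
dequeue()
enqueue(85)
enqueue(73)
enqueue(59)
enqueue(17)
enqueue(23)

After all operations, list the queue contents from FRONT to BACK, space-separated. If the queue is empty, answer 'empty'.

Answer: 20 74 79 85 73 59 17 23

Derivation:
enqueue(75): [75]
enqueue(48): [75, 48]
dequeue(): [48]
dequeue(): []
enqueue(76): [76]
enqueue(20): [76, 20]
enqueue(74): [76, 20, 74]
enqueue(79): [76, 20, 74, 79]
dequeue(): [20, 74, 79]
enqueue(85): [20, 74, 79, 85]
enqueue(73): [20, 74, 79, 85, 73]
enqueue(59): [20, 74, 79, 85, 73, 59]
enqueue(17): [20, 74, 79, 85, 73, 59, 17]
enqueue(23): [20, 74, 79, 85, 73, 59, 17, 23]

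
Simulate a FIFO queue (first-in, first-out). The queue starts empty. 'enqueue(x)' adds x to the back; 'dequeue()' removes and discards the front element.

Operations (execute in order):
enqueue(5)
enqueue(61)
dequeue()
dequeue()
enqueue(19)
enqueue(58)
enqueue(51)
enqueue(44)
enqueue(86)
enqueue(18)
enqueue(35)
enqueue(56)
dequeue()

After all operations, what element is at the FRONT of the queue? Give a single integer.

enqueue(5): queue = [5]
enqueue(61): queue = [5, 61]
dequeue(): queue = [61]
dequeue(): queue = []
enqueue(19): queue = [19]
enqueue(58): queue = [19, 58]
enqueue(51): queue = [19, 58, 51]
enqueue(44): queue = [19, 58, 51, 44]
enqueue(86): queue = [19, 58, 51, 44, 86]
enqueue(18): queue = [19, 58, 51, 44, 86, 18]
enqueue(35): queue = [19, 58, 51, 44, 86, 18, 35]
enqueue(56): queue = [19, 58, 51, 44, 86, 18, 35, 56]
dequeue(): queue = [58, 51, 44, 86, 18, 35, 56]

Answer: 58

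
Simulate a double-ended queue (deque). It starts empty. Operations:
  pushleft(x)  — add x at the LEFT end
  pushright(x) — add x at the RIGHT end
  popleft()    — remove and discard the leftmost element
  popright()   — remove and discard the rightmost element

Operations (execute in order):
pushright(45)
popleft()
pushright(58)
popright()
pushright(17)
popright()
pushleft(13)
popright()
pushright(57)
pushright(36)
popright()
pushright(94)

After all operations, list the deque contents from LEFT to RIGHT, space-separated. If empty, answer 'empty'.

pushright(45): [45]
popleft(): []
pushright(58): [58]
popright(): []
pushright(17): [17]
popright(): []
pushleft(13): [13]
popright(): []
pushright(57): [57]
pushright(36): [57, 36]
popright(): [57]
pushright(94): [57, 94]

Answer: 57 94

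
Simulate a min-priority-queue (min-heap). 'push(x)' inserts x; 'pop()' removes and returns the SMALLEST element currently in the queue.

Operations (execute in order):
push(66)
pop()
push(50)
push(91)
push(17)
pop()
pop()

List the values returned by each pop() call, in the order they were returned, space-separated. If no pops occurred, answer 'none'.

Answer: 66 17 50

Derivation:
push(66): heap contents = [66]
pop() → 66: heap contents = []
push(50): heap contents = [50]
push(91): heap contents = [50, 91]
push(17): heap contents = [17, 50, 91]
pop() → 17: heap contents = [50, 91]
pop() → 50: heap contents = [91]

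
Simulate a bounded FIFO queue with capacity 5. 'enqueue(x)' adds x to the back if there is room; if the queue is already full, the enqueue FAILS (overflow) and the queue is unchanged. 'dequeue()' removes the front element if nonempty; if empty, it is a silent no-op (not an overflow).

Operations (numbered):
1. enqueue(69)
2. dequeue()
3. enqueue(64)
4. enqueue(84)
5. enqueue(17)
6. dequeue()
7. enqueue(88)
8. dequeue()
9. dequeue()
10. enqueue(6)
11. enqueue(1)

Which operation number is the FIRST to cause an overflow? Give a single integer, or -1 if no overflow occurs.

1. enqueue(69): size=1
2. dequeue(): size=0
3. enqueue(64): size=1
4. enqueue(84): size=2
5. enqueue(17): size=3
6. dequeue(): size=2
7. enqueue(88): size=3
8. dequeue(): size=2
9. dequeue(): size=1
10. enqueue(6): size=2
11. enqueue(1): size=3

Answer: -1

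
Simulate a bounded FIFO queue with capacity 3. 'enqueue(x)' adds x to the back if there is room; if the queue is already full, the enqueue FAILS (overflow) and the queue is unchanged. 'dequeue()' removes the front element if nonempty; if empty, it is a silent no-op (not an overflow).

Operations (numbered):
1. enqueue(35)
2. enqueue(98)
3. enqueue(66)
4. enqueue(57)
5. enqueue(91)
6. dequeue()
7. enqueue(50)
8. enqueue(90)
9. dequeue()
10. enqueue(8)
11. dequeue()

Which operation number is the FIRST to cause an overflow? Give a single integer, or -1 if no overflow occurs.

Answer: 4

Derivation:
1. enqueue(35): size=1
2. enqueue(98): size=2
3. enqueue(66): size=3
4. enqueue(57): size=3=cap → OVERFLOW (fail)
5. enqueue(91): size=3=cap → OVERFLOW (fail)
6. dequeue(): size=2
7. enqueue(50): size=3
8. enqueue(90): size=3=cap → OVERFLOW (fail)
9. dequeue(): size=2
10. enqueue(8): size=3
11. dequeue(): size=2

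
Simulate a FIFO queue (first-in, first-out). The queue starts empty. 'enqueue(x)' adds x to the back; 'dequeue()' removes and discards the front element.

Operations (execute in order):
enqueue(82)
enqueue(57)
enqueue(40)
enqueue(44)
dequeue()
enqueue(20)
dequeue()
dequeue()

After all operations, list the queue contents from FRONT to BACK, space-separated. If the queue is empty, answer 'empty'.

Answer: 44 20

Derivation:
enqueue(82): [82]
enqueue(57): [82, 57]
enqueue(40): [82, 57, 40]
enqueue(44): [82, 57, 40, 44]
dequeue(): [57, 40, 44]
enqueue(20): [57, 40, 44, 20]
dequeue(): [40, 44, 20]
dequeue(): [44, 20]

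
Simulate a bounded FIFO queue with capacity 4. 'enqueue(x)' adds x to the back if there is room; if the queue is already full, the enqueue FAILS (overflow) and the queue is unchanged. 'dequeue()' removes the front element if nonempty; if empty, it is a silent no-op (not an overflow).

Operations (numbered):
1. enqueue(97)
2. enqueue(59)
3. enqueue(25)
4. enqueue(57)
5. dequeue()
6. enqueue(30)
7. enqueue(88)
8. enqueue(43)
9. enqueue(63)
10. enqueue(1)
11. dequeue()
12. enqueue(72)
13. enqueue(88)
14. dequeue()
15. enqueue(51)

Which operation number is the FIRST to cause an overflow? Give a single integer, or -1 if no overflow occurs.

1. enqueue(97): size=1
2. enqueue(59): size=2
3. enqueue(25): size=3
4. enqueue(57): size=4
5. dequeue(): size=3
6. enqueue(30): size=4
7. enqueue(88): size=4=cap → OVERFLOW (fail)
8. enqueue(43): size=4=cap → OVERFLOW (fail)
9. enqueue(63): size=4=cap → OVERFLOW (fail)
10. enqueue(1): size=4=cap → OVERFLOW (fail)
11. dequeue(): size=3
12. enqueue(72): size=4
13. enqueue(88): size=4=cap → OVERFLOW (fail)
14. dequeue(): size=3
15. enqueue(51): size=4

Answer: 7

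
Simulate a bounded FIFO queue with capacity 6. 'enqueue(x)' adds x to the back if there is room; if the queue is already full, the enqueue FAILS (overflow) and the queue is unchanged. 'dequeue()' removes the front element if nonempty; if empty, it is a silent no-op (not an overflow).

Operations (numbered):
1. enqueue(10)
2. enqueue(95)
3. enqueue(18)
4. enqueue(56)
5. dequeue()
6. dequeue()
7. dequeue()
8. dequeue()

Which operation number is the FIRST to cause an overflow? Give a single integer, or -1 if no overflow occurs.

1. enqueue(10): size=1
2. enqueue(95): size=2
3. enqueue(18): size=3
4. enqueue(56): size=4
5. dequeue(): size=3
6. dequeue(): size=2
7. dequeue(): size=1
8. dequeue(): size=0

Answer: -1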